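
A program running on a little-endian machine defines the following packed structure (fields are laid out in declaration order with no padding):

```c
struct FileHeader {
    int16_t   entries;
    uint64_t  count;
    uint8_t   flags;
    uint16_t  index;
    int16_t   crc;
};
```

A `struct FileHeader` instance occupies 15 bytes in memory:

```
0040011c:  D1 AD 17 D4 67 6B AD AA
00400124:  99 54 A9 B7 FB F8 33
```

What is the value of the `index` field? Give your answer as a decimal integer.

64439

`index` follows `entries` (2 B), `count` (8 B), `flags` (1 B), so it starts at offset 2 + 8 + 1 = 11 and occupies 2 bytes.
Bytes at offsets 11..12: B7 FB.
Little-endian: lowest address holds the least-significant byte.
Reassemble most-significant byte first: FB B7 → 0xFBB7.
0xFBB7 = 64439.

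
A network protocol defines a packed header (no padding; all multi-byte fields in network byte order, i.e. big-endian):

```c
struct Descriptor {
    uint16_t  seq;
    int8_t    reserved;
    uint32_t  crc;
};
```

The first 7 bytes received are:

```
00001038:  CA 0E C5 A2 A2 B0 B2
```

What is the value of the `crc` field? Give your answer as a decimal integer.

`crc` follows `seq` (2 B), `reserved` (1 B), so it starts at offset 2 + 1 = 3 and occupies 4 bytes.
Bytes at offsets 3..6: A2 A2 B0 B2.
Big-endian stores the most-significant byte at the lowest address.
The bytes are already most-significant first: 0xA2A2B0B2.
0xA2A2B0B2 = 2728571058.

2728571058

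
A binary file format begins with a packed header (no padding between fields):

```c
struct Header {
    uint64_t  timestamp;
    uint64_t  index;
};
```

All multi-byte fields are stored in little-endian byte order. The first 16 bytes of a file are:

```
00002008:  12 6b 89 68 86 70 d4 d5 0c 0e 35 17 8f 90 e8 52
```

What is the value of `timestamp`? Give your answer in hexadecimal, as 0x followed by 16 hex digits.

0xD5D4708668896B12

`timestamp` is the first field, at byte offset 0, occupying 8 bytes.
Bytes at offsets 0..7: 12 6B 89 68 86 70 D4 D5.
In little-endian order the low byte comes first in memory.
Reassemble most-significant byte first: D5 D4 70 86 68 89 6B 12 → 0xD5D4708668896B12.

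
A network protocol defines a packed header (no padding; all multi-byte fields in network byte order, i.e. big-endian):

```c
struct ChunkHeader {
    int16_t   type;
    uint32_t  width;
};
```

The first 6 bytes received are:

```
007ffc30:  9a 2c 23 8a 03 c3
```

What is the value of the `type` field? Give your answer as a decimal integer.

`type` is the first field, at byte offset 0, occupying 2 bytes.
Bytes at offsets 0..1: 9A 2C.
Big-endian: lowest address holds the most-significant byte.
The bytes are already most-significant first: 0x9A2C.
Top bit is set, so as a signed 16-bit value this is 0x9A2C − 2^16 = -26068.

-26068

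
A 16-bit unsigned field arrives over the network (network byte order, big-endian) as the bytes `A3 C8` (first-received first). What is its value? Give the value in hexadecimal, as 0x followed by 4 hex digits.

0xA3C8

Big-endian stores the most-significant byte at the lowest address.
The bytes are already most-significant first: 0xA3C8.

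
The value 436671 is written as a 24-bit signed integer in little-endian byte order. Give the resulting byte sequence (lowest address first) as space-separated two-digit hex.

436671 in hexadecimal, padded to 24 bits, is 0x06A9BF.
Split into bytes (most-significant first): 06 A9 BF.
In little-endian order the low byte comes first in memory.
So at ascending addresses the bytes are BF A9 06.

BF A9 06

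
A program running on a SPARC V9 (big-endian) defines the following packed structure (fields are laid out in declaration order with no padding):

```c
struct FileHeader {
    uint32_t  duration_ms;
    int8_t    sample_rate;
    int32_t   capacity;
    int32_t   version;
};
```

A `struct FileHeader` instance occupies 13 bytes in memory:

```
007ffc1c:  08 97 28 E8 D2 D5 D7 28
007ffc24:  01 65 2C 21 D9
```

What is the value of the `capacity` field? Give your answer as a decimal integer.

-707319807

`capacity` follows `duration_ms` (4 B), `sample_rate` (1 B), so it starts at offset 4 + 1 = 5 and occupies 4 bytes.
Bytes at offsets 5..8: D5 D7 28 01.
Big-endian: lowest address holds the most-significant byte.
The bytes are already most-significant first: 0xD5D72801.
Top bit is set, so as a signed 32-bit value this is 0xD5D72801 − 2^32 = -707319807.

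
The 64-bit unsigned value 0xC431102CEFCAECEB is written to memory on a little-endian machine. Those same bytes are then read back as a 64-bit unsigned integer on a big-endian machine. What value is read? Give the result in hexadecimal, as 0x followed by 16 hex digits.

0xEBECCAEF2C1031C4

Stored little-endian, the bytes at ascending addresses are EB EC CA EF 2C 10 31 C4.
Read back as big-endian, the last byte is least significant, giving 0xEBECCAEF2C1031C4.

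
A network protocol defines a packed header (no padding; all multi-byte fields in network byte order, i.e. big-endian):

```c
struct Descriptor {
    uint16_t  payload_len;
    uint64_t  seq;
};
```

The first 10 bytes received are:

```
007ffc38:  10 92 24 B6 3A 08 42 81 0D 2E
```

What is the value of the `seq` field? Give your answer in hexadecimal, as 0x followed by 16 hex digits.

0x24B63A0842810D2E

`seq` follows `payload_len` (2 bytes), so it starts at byte offset 2 and occupies 8 bytes.
Bytes at offsets 2..9: 24 B6 3A 08 42 81 0D 2E.
In big-endian order the high byte comes first in memory.
The bytes are already most-significant first: 0x24B63A0842810D2E.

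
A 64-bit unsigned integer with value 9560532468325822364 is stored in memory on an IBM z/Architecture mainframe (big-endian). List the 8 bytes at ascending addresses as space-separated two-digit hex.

84 AD D5 A0 46 26 2F 9C

9560532468325822364 in hexadecimal, padded to 64 bits, is 0x84ADD5A046262F9C.
Split into bytes (most-significant first): 84 AD D5 A0 46 26 2F 9C.
In big-endian order the high byte comes first in memory.
So the memory order matches the most-significant-first order: 84 AD D5 A0 46 26 2F 9C.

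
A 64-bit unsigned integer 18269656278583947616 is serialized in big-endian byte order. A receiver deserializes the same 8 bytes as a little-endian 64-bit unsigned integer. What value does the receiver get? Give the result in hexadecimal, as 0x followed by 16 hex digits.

18269656278583947616 in 64-bit hexadecimal is 0xFD8ADB96AD7B3160.
Stored big-endian, the bytes at ascending addresses are FD 8A DB 96 AD 7B 31 60.
Read back as little-endian, the first byte is least significant, giving 0x60317BAD96DB8AFD.

0x60317BAD96DB8AFD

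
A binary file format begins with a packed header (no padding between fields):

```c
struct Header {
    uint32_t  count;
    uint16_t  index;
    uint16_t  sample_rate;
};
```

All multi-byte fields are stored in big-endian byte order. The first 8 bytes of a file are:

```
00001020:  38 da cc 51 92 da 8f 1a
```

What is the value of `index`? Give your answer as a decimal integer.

37594

`index` follows `count` (4 bytes), so it starts at byte offset 4 and occupies 2 bytes.
Bytes at offsets 4..5: 92 DA.
In big-endian order the high byte comes first in memory.
The bytes are already most-significant first: 0x92DA.
0x92DA = 37594.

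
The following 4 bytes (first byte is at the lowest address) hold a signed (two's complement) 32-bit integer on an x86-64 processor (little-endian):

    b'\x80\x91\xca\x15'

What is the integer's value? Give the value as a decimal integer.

365597056

In little-endian order the low byte comes first in memory.
Reassemble most-significant byte first: 15 CA 91 80 → 0x15CA9180.
0x15CA9180 = 365597056.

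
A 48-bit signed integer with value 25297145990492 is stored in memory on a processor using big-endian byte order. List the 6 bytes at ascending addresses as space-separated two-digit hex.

25297145990492 in hexadecimal, padded to 48 bits, is 0x1701F3668D5C.
Split into bytes (most-significant first): 17 01 F3 66 8D 5C.
In big-endian order the high byte comes first in memory.
So the memory order matches the most-significant-first order: 17 01 F3 66 8D 5C.

17 01 F3 66 8D 5C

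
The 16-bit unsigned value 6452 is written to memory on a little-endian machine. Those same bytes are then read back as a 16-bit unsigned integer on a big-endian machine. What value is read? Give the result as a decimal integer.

13337

6452 in 16-bit hexadecimal is 0x1934.
Stored little-endian, the bytes at ascending addresses are 34 19.
Read back as big-endian, the last byte is least significant, giving 0x3419.
0x3419 = 13337.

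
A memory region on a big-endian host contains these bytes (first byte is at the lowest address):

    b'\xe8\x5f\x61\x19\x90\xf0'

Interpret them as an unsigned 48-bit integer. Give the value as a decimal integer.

255496348602608

Big-endian stores the most-significant byte at the lowest address.
The bytes are already most-significant first: 0xE85F611990F0.
0xE85F611990F0 = 255496348602608.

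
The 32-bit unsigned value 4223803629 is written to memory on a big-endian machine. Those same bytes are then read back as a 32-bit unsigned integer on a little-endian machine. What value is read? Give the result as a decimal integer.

4223803629 in 32-bit hexadecimal is 0xFBC220ED.
Stored big-endian, the bytes at ascending addresses are FB C2 20 ED.
Read back as little-endian, the first byte is least significant, giving 0xED20C2FB.
0xED20C2FB = 3978347259.

3978347259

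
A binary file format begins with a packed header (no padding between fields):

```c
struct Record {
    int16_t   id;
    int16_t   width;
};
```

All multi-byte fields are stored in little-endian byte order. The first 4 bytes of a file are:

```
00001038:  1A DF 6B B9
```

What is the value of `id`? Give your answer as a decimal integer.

-8422

`id` is the first field, at byte offset 0, occupying 2 bytes.
Bytes at offsets 0..1: 1A DF.
Little-endian stores the least-significant byte at the lowest address.
Reassemble most-significant byte first: DF 1A → 0xDF1A.
Top bit is set, so as a signed 16-bit value this is 0xDF1A − 2^16 = -8422.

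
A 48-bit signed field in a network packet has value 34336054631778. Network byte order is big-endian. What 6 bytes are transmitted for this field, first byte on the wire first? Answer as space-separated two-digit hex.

34336054631778 in hexadecimal, padded to 48 bits, is 0x1F3A7C56DD62.
Split into bytes (most-significant first): 1F 3A 7C 56 DD 62.
In big-endian order the high byte comes first in memory.
So the memory order matches the most-significant-first order: 1F 3A 7C 56 DD 62.

1F 3A 7C 56 DD 62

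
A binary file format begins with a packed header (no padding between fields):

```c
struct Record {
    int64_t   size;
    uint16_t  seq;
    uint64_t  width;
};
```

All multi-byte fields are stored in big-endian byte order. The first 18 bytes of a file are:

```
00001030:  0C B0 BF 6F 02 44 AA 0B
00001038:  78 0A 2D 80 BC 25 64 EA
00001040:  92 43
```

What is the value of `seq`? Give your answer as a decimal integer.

30730

`seq` follows `size` (8 bytes), so it starts at byte offset 8 and occupies 2 bytes.
Bytes at offsets 8..9: 78 0A.
Big-endian: lowest address holds the most-significant byte.
The bytes are already most-significant first: 0x780A.
0x780A = 30730.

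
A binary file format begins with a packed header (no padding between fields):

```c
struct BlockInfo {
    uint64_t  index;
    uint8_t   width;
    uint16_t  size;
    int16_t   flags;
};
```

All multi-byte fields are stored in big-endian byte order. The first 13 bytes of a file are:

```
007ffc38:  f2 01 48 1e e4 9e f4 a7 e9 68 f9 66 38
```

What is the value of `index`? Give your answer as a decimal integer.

`index` is the first field, at byte offset 0, occupying 8 bytes.
Bytes at offsets 0..7: F2 01 48 1E E4 9E F4 A7.
Big-endian: lowest address holds the most-significant byte.
The bytes are already most-significant first: 0xF201481EE49EF4A7.
0xF201481EE49EF4A7 = 17438298529677112487.

17438298529677112487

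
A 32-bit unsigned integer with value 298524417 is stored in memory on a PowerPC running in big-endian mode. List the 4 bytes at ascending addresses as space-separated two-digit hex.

11 CB 1F 01

298524417 in hexadecimal, padded to 32 bits, is 0x11CB1F01.
Split into bytes (most-significant first): 11 CB 1F 01.
In big-endian order the high byte comes first in memory.
So the memory order matches the most-significant-first order: 11 CB 1F 01.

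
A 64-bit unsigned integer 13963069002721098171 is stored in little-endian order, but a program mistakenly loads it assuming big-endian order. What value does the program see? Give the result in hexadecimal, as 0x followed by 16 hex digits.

13963069002721098171 in 64-bit hexadecimal is 0xC1C6C947497579BB.
Stored little-endian, the bytes at ascending addresses are BB 79 75 49 47 C9 C6 C1.
Read back as big-endian, the last byte is least significant, giving 0xBB79754947C9C6C1.

0xBB79754947C9C6C1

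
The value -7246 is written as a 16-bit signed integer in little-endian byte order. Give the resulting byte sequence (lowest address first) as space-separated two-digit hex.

B2 E3

Two's complement of -7246 in 16 bits: 7246 = 0x1C4E; invert → 0xE3B1; add 1 → 0xE3B2.
Split into bytes (most-significant first): E3 B2.
In little-endian order the low byte comes first in memory.
So at ascending addresses the bytes are B2 E3.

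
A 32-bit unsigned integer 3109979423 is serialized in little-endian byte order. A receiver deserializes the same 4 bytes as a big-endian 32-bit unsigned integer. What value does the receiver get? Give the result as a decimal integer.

528834233

3109979423 in 32-bit hexadecimal is 0xB95E851F.
Stored little-endian, the bytes at ascending addresses are 1F 85 5E B9.
Read back as big-endian, the last byte is least significant, giving 0x1F855EB9.
0x1F855EB9 = 528834233.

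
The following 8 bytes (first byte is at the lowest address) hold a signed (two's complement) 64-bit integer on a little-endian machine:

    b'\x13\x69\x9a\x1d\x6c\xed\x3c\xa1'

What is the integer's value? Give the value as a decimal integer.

Little-endian: lowest address holds the least-significant byte.
Reassemble most-significant byte first: A1 3C ED 6C 1D 9A 69 13 → 0xA13CED6C1D9A6913.
Top bit is set, so as a signed 64-bit value this is 0xA13CED6C1D9A6913 − 2^64 = -6828321886391604973.

-6828321886391604973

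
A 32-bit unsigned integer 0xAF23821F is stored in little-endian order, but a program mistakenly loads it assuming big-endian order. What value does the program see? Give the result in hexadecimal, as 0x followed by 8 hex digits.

Stored little-endian, the bytes at ascending addresses are 1F 82 23 AF.
Read back as big-endian, the last byte is least significant, giving 0x1F8223AF.

0x1F8223AF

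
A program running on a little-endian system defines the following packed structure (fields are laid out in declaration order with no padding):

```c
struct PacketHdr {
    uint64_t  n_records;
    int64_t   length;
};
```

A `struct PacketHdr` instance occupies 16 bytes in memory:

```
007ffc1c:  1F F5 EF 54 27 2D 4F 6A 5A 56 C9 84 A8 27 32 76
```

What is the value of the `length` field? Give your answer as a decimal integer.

8516913450046805594

`length` follows `n_records` (8 bytes), so it starts at byte offset 8 and occupies 8 bytes.
Bytes at offsets 8..15: 5A 56 C9 84 A8 27 32 76.
In little-endian order the low byte comes first in memory.
Reassemble most-significant byte first: 76 32 27 A8 84 C9 56 5A → 0x763227A884C9565A.
0x763227A884C9565A = 8516913450046805594.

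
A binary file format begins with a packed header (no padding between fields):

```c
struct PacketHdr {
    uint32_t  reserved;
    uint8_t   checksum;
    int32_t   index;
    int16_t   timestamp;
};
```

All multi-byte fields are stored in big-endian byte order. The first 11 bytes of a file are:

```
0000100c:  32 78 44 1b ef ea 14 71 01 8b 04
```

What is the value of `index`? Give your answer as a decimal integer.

-367759103

`index` follows `reserved` (4 B), `checksum` (1 B), so it starts at offset 4 + 1 = 5 and occupies 4 bytes.
Bytes at offsets 5..8: EA 14 71 01.
Big-endian stores the most-significant byte at the lowest address.
The bytes are already most-significant first: 0xEA147101.
Top bit is set, so as a signed 32-bit value this is 0xEA147101 − 2^32 = -367759103.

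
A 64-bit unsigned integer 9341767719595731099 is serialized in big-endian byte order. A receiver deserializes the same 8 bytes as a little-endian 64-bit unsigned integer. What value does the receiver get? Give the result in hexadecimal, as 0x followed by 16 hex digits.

0x9BE8B6043FA0A481

9341767719595731099 in 64-bit hexadecimal is 0x81A4A03F04B6E89B.
Stored big-endian, the bytes at ascending addresses are 81 A4 A0 3F 04 B6 E8 9B.
Read back as little-endian, the first byte is least significant, giving 0x9BE8B6043FA0A481.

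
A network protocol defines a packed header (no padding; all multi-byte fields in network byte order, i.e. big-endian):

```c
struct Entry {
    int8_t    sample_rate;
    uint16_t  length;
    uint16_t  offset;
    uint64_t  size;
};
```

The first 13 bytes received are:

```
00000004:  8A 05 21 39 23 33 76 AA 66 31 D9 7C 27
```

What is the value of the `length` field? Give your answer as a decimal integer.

`length` follows `sample_rate` (1 byte), so it starts at byte offset 1 and occupies 2 bytes.
Bytes at offsets 1..2: 05 21.
Big-endian stores the most-significant byte at the lowest address.
The bytes are already most-significant first: 0x0521.
0x0521 = 1313.

1313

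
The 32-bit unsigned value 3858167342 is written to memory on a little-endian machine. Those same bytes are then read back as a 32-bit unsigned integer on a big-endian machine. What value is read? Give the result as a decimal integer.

3858167342 in 32-bit hexadecimal is 0xE5F6F62E.
Stored little-endian, the bytes at ascending addresses are 2E F6 F6 E5.
Read back as big-endian, the last byte is least significant, giving 0x2EF6F6E5.
0x2EF6F6E5 = 787936997.

787936997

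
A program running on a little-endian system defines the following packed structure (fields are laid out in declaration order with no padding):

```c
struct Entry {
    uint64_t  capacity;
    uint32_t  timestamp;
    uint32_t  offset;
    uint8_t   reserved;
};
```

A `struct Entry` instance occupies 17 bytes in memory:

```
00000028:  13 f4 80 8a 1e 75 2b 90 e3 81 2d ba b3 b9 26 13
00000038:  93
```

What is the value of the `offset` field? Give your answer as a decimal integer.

321305011

`offset` follows `capacity` (8 B), `timestamp` (4 B), so it starts at offset 8 + 4 = 12 and occupies 4 bytes.
Bytes at offsets 12..15: B3 B9 26 13.
Little-endian: lowest address holds the least-significant byte.
Reassemble most-significant byte first: 13 26 B9 B3 → 0x1326B9B3.
0x1326B9B3 = 321305011.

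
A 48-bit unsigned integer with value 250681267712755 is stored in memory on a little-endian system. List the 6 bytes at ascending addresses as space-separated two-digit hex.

250681267712755 in hexadecimal, padded to 48 bits, is 0xE3FE47E9F2F3.
Split into bytes (most-significant first): E3 FE 47 E9 F2 F3.
Little-endian: lowest address holds the least-significant byte.
So at ascending addresses the bytes are F3 F2 E9 47 FE E3.

F3 F2 E9 47 FE E3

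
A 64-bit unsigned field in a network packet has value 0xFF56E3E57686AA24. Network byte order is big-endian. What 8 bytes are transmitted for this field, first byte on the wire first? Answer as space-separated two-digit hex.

FF 56 E3 E5 76 86 AA 24

Split into bytes (most-significant first): FF 56 E3 E5 76 86 AA 24.
In big-endian order the high byte comes first in memory.
So the memory order matches the most-significant-first order: FF 56 E3 E5 76 86 AA 24.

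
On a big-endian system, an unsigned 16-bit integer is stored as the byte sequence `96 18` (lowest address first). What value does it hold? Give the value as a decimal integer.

Big-endian stores the most-significant byte at the lowest address.
The bytes are already most-significant first: 0x9618.
0x9618 = 38424.

38424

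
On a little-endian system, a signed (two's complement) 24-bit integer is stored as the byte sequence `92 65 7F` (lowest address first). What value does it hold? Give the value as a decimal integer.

Little-endian stores the least-significant byte at the lowest address.
Reassemble most-significant byte first: 7F 65 92 → 0x7F6592.
0x7F6592 = 8349074.

8349074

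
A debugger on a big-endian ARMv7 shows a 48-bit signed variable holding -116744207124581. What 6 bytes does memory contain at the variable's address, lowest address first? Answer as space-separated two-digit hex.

Two's complement of -116744207124581 in 48 bits: 116744207124581 = 0x6A2DA0FEC865; invert → 0x95D25F01379A; add 1 → 0x95D25F01379B.
Split into bytes (most-significant first): 95 D2 5F 01 37 9B.
Big-endian: lowest address holds the most-significant byte.
So the memory order matches the most-significant-first order: 95 D2 5F 01 37 9B.

95 D2 5F 01 37 9B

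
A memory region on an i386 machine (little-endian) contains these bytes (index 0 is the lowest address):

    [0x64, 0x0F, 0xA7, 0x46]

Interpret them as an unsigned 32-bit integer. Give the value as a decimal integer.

Little-endian: lowest address holds the least-significant byte.
Reassemble most-significant byte first: 46 A7 0F 64 → 0x46A70F64.
0x46A70F64 = 1185353572.

1185353572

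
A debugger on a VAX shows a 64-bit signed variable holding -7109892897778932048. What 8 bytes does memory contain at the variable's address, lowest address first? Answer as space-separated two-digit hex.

B0 66 D0 4C 14 96 54 9D

Two's complement of -7109892897778932048 in 64 bits: 7109892897778932048 = 0x62AB69EBB32F9950; invert → 0x9D5496144CD066AF; add 1 → 0x9D5496144CD066B0.
Split into bytes (most-significant first): 9D 54 96 14 4C D0 66 B0.
Little-endian stores the least-significant byte at the lowest address.
So at ascending addresses the bytes are B0 66 D0 4C 14 96 54 9D.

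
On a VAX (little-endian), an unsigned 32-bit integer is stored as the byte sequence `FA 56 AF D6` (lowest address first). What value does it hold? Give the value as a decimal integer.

Little-endian: lowest address holds the least-significant byte.
Reassemble most-significant byte first: D6 AF 56 FA → 0xD6AF56FA.
0xD6AF56FA = 3601815290.

3601815290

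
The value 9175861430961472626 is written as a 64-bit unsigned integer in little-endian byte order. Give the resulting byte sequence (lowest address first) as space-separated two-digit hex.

9175861430961472626 in hexadecimal, padded to 64 bits, is 0x7F57355B0CAA8472.
Split into bytes (most-significant first): 7F 57 35 5B 0C AA 84 72.
Little-endian stores the least-significant byte at the lowest address.
So at ascending addresses the bytes are 72 84 AA 0C 5B 35 57 7F.

72 84 AA 0C 5B 35 57 7F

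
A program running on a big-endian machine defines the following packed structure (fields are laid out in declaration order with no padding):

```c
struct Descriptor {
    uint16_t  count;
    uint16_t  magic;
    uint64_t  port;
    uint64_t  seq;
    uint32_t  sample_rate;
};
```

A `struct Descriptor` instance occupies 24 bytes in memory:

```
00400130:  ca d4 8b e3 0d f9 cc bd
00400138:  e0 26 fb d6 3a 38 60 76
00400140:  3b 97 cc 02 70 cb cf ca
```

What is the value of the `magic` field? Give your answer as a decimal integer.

35811

`magic` follows `count` (2 bytes), so it starts at byte offset 2 and occupies 2 bytes.
Bytes at offsets 2..3: 8B E3.
In big-endian order the high byte comes first in memory.
The bytes are already most-significant first: 0x8BE3.
0x8BE3 = 35811.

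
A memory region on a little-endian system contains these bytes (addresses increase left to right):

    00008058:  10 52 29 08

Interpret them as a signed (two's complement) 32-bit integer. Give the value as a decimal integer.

136925712

In little-endian order the low byte comes first in memory.
Reassemble most-significant byte first: 08 29 52 10 → 0x08295210.
0x08295210 = 136925712.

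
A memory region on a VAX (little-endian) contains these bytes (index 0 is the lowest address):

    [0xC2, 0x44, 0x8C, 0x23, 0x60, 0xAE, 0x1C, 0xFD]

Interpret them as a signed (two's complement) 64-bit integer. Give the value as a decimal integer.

Little-endian: lowest address holds the least-significant byte.
Reassemble most-significant byte first: FD 1C AE 60 23 8C 44 C2 → 0xFD1CAE60238C44C2.
Top bit is set, so as a signed 64-bit value this is 0xFD1CAE60238C44C2 − 2^64 = -208099754829396798.

-208099754829396798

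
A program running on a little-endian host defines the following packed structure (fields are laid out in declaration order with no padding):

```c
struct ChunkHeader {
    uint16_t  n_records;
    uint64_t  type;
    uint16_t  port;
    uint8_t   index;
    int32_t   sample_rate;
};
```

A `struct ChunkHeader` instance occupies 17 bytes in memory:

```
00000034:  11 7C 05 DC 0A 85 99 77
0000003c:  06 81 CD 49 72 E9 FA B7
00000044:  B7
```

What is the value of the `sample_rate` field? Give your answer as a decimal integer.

-1212679447

`sample_rate` follows `n_records` (2 B), `type` (8 B), `port` (2 B), `index` (1 B), so it starts at offset 2 + 8 + 2 + 1 = 13 and occupies 4 bytes.
Bytes at offsets 13..16: E9 FA B7 B7.
Little-endian stores the least-significant byte at the lowest address.
Reassemble most-significant byte first: B7 B7 FA E9 → 0xB7B7FAE9.
Top bit is set, so as a signed 32-bit value this is 0xB7B7FAE9 − 2^32 = -1212679447.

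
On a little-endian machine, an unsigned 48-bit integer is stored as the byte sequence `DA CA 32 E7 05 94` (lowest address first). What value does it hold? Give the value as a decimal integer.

162753074612954

Little-endian: lowest address holds the least-significant byte.
Reassemble most-significant byte first: 94 05 E7 32 CA DA → 0x9405E732CADA.
0x9405E732CADA = 162753074612954.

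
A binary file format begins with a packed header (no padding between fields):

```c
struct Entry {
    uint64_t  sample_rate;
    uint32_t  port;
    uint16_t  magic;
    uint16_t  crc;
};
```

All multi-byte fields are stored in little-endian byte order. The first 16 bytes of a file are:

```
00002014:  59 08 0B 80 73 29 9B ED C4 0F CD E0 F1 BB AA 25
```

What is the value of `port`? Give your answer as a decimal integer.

3771535300

`port` follows `sample_rate` (8 bytes), so it starts at byte offset 8 and occupies 4 bytes.
Bytes at offsets 8..11: C4 0F CD E0.
Little-endian stores the least-significant byte at the lowest address.
Reassemble most-significant byte first: E0 CD 0F C4 → 0xE0CD0FC4.
0xE0CD0FC4 = 3771535300.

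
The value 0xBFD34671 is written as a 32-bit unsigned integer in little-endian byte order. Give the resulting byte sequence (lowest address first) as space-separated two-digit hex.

Split into bytes (most-significant first): BF D3 46 71.
Little-endian stores the least-significant byte at the lowest address.
So at ascending addresses the bytes are 71 46 D3 BF.

71 46 D3 BF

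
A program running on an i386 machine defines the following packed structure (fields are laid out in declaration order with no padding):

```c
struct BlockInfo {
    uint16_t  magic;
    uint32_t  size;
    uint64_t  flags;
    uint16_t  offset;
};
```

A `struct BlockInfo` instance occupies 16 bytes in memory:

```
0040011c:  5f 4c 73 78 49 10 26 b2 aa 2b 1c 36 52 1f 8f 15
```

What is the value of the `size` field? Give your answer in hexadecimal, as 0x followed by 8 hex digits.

`size` follows `magic` (2 bytes), so it starts at byte offset 2 and occupies 4 bytes.
Bytes at offsets 2..5: 73 78 49 10.
Little-endian: lowest address holds the least-significant byte.
Reassemble most-significant byte first: 10 49 78 73 → 0x10497873.

0x10497873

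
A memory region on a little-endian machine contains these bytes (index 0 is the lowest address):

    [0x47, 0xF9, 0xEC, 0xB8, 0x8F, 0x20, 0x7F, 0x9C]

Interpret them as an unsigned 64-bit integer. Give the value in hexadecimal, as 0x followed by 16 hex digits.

Little-endian stores the least-significant byte at the lowest address.
Reassemble most-significant byte first: 9C 7F 20 8F B8 EC F9 47 → 0x9C7F208FB8ECF947.

0x9C7F208FB8ECF947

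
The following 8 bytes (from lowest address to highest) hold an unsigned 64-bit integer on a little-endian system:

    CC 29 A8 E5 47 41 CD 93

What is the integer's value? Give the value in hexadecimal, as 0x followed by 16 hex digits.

In little-endian order the low byte comes first in memory.
Reassemble most-significant byte first: 93 CD 41 47 E5 A8 29 CC → 0x93CD4147E5A829CC.

0x93CD4147E5A829CC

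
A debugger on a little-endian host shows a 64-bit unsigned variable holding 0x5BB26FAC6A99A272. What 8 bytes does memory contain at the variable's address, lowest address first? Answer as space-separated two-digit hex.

72 A2 99 6A AC 6F B2 5B

Split into bytes (most-significant first): 5B B2 6F AC 6A 99 A2 72.
Little-endian stores the least-significant byte at the lowest address.
So at ascending addresses the bytes are 72 A2 99 6A AC 6F B2 5B.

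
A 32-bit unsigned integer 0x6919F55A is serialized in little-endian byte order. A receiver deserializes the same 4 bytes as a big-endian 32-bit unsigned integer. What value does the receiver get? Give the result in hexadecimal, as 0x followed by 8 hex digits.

Stored little-endian, the bytes at ascending addresses are 5A F5 19 69.
Read back as big-endian, the last byte is least significant, giving 0x5AF51969.

0x5AF51969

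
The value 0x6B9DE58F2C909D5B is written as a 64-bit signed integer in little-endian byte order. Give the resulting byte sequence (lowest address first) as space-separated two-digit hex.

5B 9D 90 2C 8F E5 9D 6B

Split into bytes (most-significant first): 6B 9D E5 8F 2C 90 9D 5B.
In little-endian order the low byte comes first in memory.
So at ascending addresses the bytes are 5B 9D 90 2C 8F E5 9D 6B.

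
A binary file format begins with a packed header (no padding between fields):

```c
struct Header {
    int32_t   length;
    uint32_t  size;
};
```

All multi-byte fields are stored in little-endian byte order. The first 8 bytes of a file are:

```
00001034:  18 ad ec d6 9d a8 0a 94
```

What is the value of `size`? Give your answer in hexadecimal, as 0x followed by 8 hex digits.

0x940AA89D

`size` follows `length` (4 bytes), so it starts at byte offset 4 and occupies 4 bytes.
Bytes at offsets 4..7: 9D A8 0A 94.
In little-endian order the low byte comes first in memory.
Reassemble most-significant byte first: 94 0A A8 9D → 0x940AA89D.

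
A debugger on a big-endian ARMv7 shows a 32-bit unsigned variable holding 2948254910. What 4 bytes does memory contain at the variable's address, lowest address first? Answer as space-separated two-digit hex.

2948254910 in hexadecimal, padded to 32 bits, is 0xAFBACCBE.
Split into bytes (most-significant first): AF BA CC BE.
Big-endian stores the most-significant byte at the lowest address.
So the memory order matches the most-significant-first order: AF BA CC BE.

AF BA CC BE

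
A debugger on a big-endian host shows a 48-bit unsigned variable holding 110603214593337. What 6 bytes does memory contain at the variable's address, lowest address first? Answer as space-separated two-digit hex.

110603214593337 in hexadecimal, padded to 48 bits, is 0x6497D1511D39.
Split into bytes (most-significant first): 64 97 D1 51 1D 39.
In big-endian order the high byte comes first in memory.
So the memory order matches the most-significant-first order: 64 97 D1 51 1D 39.

64 97 D1 51 1D 39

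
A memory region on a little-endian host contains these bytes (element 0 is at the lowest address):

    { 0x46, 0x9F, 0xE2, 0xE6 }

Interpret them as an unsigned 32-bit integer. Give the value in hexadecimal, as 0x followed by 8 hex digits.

Little-endian stores the least-significant byte at the lowest address.
Reassemble most-significant byte first: E6 E2 9F 46 → 0xE6E29F46.

0xE6E29F46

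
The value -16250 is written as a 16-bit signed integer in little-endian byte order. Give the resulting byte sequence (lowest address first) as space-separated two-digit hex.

Two's complement of -16250 in 16 bits: 16250 = 0x3F7A; invert → 0xC085; add 1 → 0xC086.
Split into bytes (most-significant first): C0 86.
In little-endian order the low byte comes first in memory.
So at ascending addresses the bytes are 86 C0.

86 C0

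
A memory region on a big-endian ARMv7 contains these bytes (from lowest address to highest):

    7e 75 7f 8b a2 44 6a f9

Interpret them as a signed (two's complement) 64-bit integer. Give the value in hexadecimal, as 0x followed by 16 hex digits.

0x7E757F8BA2446AF9

In big-endian order the high byte comes first in memory.
The bytes are already most-significant first: 0x7E757F8BA2446AF9.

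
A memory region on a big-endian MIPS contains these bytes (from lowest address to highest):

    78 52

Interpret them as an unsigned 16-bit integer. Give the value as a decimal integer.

30802

In big-endian order the high byte comes first in memory.
The bytes are already most-significant first: 0x7852.
0x7852 = 30802.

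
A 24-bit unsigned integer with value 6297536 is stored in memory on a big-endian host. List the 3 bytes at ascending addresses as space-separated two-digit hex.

6297536 in hexadecimal, padded to 24 bits, is 0x6017C0.
Split into bytes (most-significant first): 60 17 C0.
Big-endian stores the most-significant byte at the lowest address.
So the memory order matches the most-significant-first order: 60 17 C0.

60 17 C0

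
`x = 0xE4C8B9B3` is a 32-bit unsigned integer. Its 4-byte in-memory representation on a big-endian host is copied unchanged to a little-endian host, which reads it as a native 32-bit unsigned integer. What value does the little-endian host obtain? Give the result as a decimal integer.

Stored big-endian, the bytes at ascending addresses are E4 C8 B9 B3.
Read back as little-endian, the first byte is least significant, giving 0xB3B9C8E4.
0xB3B9C8E4 = 3015297252.

3015297252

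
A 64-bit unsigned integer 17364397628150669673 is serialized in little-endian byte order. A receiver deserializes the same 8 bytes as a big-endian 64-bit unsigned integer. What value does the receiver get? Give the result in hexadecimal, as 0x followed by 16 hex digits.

17364397628150669673 in 64-bit hexadecimal is 0xF0FABBA46C8E6169.
Stored little-endian, the bytes at ascending addresses are 69 61 8E 6C A4 BB FA F0.
Read back as big-endian, the last byte is least significant, giving 0x69618E6CA4BBFAF0.

0x69618E6CA4BBFAF0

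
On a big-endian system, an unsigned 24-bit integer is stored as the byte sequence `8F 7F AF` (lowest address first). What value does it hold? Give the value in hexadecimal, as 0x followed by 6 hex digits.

0x8F7FAF

Big-endian stores the most-significant byte at the lowest address.
The bytes are already most-significant first: 0x8F7FAF.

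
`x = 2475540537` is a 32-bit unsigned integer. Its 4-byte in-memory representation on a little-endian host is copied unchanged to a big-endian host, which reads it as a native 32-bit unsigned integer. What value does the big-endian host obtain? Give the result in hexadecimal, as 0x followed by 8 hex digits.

2475540537 in 32-bit hexadecimal is 0x938DC039.
Stored little-endian, the bytes at ascending addresses are 39 C0 8D 93.
Read back as big-endian, the last byte is least significant, giving 0x39C08D93.

0x39C08D93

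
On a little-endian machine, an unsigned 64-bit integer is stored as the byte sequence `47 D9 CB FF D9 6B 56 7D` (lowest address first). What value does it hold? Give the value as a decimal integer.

Little-endian: lowest address holds the least-significant byte.
Reassemble most-significant byte first: 7D 56 6B D9 FF CB D9 47 → 0x7D566BD9FFCBD947.
0x7D566BD9FFCBD947 = 9031524686781733191.

9031524686781733191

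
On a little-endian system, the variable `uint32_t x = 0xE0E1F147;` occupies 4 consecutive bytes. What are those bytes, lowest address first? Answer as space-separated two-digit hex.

47 F1 E1 E0

Split into bytes (most-significant first): E0 E1 F1 47.
Little-endian stores the least-significant byte at the lowest address.
So at ascending addresses the bytes are 47 F1 E1 E0.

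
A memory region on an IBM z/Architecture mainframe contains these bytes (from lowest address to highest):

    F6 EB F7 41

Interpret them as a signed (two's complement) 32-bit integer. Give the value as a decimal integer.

-152307903

In big-endian order the high byte comes first in memory.
The bytes are already most-significant first: 0xF6EBF741.
Top bit is set, so as a signed 32-bit value this is 0xF6EBF741 − 2^32 = -152307903.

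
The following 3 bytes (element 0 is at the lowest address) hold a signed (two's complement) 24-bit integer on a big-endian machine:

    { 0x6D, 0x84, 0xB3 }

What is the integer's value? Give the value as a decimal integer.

In big-endian order the high byte comes first in memory.
The bytes are already most-significant first: 0x6D84B3.
0x6D84B3 = 7177395.

7177395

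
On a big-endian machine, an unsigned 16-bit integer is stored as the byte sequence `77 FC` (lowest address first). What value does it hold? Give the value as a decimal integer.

Big-endian: lowest address holds the most-significant byte.
The bytes are already most-significant first: 0x77FC.
0x77FC = 30716.

30716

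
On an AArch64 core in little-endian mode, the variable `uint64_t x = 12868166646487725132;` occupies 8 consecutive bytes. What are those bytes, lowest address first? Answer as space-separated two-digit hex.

4C 34 6E F2 62 E9 94 B2

12868166646487725132 in hexadecimal, padded to 64 bits, is 0xB294E962F26E344C.
Split into bytes (most-significant first): B2 94 E9 62 F2 6E 34 4C.
Little-endian: lowest address holds the least-significant byte.
So at ascending addresses the bytes are 4C 34 6E F2 62 E9 94 B2.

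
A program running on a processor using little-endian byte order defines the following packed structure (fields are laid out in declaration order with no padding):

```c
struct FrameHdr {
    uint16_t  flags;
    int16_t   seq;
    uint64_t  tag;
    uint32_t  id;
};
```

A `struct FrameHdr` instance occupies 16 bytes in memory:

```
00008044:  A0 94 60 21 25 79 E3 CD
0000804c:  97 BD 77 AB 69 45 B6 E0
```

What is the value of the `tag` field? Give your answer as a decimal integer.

12355552562406193445

`tag` follows `flags` (2 B), `seq` (2 B), so it starts at offset 2 + 2 = 4 and occupies 8 bytes.
Bytes at offsets 4..11: 25 79 E3 CD 97 BD 77 AB.
Little-endian: lowest address holds the least-significant byte.
Reassemble most-significant byte first: AB 77 BD 97 CD E3 79 25 → 0xAB77BD97CDE37925.
0xAB77BD97CDE37925 = 12355552562406193445.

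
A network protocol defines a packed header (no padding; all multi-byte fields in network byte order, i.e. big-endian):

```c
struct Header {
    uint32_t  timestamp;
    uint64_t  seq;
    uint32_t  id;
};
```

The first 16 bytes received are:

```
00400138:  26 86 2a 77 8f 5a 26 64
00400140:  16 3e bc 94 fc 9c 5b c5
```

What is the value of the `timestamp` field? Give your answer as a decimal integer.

`timestamp` is the first field, at byte offset 0, occupying 4 bytes.
Bytes at offsets 0..3: 26 86 2A 77.
In big-endian order the high byte comes first in memory.
The bytes are already most-significant first: 0x26862A77.
0x26862A77 = 646326903.

646326903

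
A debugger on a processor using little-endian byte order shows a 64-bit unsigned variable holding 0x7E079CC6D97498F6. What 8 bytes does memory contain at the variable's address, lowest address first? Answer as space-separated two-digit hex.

Split into bytes (most-significant first): 7E 07 9C C6 D9 74 98 F6.
In little-endian order the low byte comes first in memory.
So at ascending addresses the bytes are F6 98 74 D9 C6 9C 07 7E.

F6 98 74 D9 C6 9C 07 7E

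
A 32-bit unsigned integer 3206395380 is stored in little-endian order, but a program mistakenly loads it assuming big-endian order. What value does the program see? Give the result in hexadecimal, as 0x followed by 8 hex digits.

0xF4B51DBF

3206395380 in 32-bit hexadecimal is 0xBF1DB5F4.
Stored little-endian, the bytes at ascending addresses are F4 B5 1D BF.
Read back as big-endian, the last byte is least significant, giving 0xF4B51DBF.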